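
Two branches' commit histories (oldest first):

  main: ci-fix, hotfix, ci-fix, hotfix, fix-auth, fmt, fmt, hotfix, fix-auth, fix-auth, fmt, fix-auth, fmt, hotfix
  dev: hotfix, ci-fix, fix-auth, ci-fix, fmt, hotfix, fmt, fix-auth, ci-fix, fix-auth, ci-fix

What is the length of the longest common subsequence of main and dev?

Match hotfix at main[2]=dev[1] → ci-fix at main[3]=dev[2] → fix-auth at main[5]=dev[3] → fmt at main[6]=dev[5] → fmt at main[7]=dev[7] → fix-auth at main[9]=dev[8] → fix-auth at main[10]=dev[10] — 7 commits in the same relative order in both, and the DP table's final entry dp[14][11] is also 7, so no common subsequence is longer.

7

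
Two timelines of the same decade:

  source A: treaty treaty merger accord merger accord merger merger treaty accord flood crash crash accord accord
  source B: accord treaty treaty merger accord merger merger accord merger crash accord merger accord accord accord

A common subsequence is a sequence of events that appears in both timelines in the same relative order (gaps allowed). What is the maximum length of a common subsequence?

Pick treaty [1,2]; then treaty [2,3]; then merger [3,4]; then accord [4,5]; then merger [5,7]; then accord [6,8]; then merger [7,9]; then merger [8,12]; then accord [10,13]; then accord [14,14]; then accord [15,15]; all 11 events appear in both, in order. The LCS DP gives dp[15][15] = 11, so this is optimal.

11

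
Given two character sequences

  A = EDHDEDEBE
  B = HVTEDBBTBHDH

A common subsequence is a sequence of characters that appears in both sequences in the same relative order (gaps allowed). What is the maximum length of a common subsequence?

Taking E (A #1, B #4) → D (A #2, B #5) → H (A #3, B #10) → D (A #4, B #11) gives a common subsequence of length 4. Since dp[9][12] = 4, nothing longer is possible.

4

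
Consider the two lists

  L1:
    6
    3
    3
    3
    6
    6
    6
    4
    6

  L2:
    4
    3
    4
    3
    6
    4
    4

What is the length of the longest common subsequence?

Match 3 (L1 #2, L2 #2), then 3 (L1 #4, L2 #4), then 6 (L1 #5, L2 #5), then 4 (L1 #8, L2 #7) — 4 values in the same relative order in both. The LCS DP gives dp[9][7] = 4, so this is optimal.

4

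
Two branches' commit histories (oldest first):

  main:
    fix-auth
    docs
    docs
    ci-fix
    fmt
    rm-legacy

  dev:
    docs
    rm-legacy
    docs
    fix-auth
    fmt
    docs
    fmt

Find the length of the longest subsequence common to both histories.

3

Pick fix-auth at main[1]=dev[4], docs at main[3]=dev[6], fmt at main[5]=dev[7]; all 3 commits appear in both, in order. Since dp[6][7] = 3, nothing longer is possible.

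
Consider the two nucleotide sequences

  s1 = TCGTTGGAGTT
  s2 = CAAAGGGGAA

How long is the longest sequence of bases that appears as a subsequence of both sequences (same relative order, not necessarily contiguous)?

One common subsequence of length 5: C [2,1], G [3,6], G [6,7], G [7,8], A [8,10]. Since dp[11][10] = 5, nothing longer is possible.

5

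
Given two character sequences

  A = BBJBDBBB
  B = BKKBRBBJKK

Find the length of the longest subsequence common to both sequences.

4

Taking B at A[1]=B[1]; then B at A[2]=B[4]; then B at A[4]=B[6]; then B at A[6]=B[7] gives a common subsequence of length 4. Since dp[8][10] = 4, nothing longer is possible.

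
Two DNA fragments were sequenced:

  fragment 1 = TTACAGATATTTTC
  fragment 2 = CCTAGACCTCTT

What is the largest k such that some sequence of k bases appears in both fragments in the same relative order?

Match T [2,3], then A [5,4], then G [6,5], then A [7,6], then T [8,9], then T [12,11], then T [13,12] — 7 bases in the same relative order in both. The LCS DP gives dp[14][12] = 7, so this is optimal.

7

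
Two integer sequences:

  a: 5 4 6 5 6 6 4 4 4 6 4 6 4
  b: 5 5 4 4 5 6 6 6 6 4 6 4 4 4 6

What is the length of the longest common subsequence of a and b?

Pick 5 (a #1, b #2), 4 (a #2, b #4), 6 (a #3, b #7), 6 (a #5, b #8), 6 (a #6, b #9), 4 (a #7, b #10), 4 (a #8, b #12), 4 (a #9, b #13), 4 (a #11, b #14), 6 (a #12, b #15); all 10 values appear in both, in order. dp[13][15] = 10 confirms this is the maximum.

10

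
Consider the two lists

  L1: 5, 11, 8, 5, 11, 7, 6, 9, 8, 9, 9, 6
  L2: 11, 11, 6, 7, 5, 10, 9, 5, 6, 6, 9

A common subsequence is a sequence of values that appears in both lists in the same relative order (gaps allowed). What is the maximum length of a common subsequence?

5

Let dp[i][j] be the LCS length of the first i values of L1 and the first j values of L2. dp[i][j] = dp[i-1][j-1]+1 when the i-th and j-th values match, else max(dp[i-1][j], dp[i][j-1]).
    · 11 11  6  7  5 10  9  5  6  6  9
 ·  0  0  0  0  0  0  0  0  0  0  0  0
 5  0  0  0  0  0  1  1  1  1  1  1  1
11  0  1  1  1  1  1  1  1  1  1  1  1
 8  0  1  1  1  1  1  1  1  1  1  1  1
 5  0  1  1  1  1  2  2  2  2  2  2  2
11  0  1  2  2  2  2  2  2  2  2  2  2
 7  0  1  2  2  3  3  3  3  3  3  3  3
 6  0  1  2  3  3  3  3  3  3  4  4  4
 9  0  1  2  3  3  3  3  4  4  4  4  5
 8  0  1  2  3  3  3  3  4  4  4  4  5
 9  0  1  2  3  3  3  3  4  4  4  4  5
 9  0  1  2  3  3  3  3  4  4  4  4  5
 6  0  1  2  3  3  3  3  4  4  5  5  5
dp[12][11] = 5. One LCS (by backtracking along matches): 11, 11, 7, 6, 9.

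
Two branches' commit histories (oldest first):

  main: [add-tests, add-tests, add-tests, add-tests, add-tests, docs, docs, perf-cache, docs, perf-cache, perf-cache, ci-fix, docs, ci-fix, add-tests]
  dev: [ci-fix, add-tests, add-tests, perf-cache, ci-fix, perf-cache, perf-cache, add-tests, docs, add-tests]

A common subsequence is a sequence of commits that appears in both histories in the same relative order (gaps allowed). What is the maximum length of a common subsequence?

One common subsequence of length 7: add-tests [4,2]; then add-tests [5,3]; then perf-cache [8,4]; then perf-cache [10,6]; then perf-cache [11,7]; then docs [13,9]; then add-tests [15,10]. dp[15][10] = 7 confirms this is the maximum.

7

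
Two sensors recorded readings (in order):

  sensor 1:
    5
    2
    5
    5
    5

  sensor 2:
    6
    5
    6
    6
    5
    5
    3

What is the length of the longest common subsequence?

Let dp[i][j] be the LCS length of the first i values of sensor 1 and the first j values of sensor 2. dp[i][j] = dp[i-1][j-1]+1 when the i-th and j-th values match, else max(dp[i-1][j], dp[i][j-1]).
    ·  6  5  6  6  5  5  3
 ·  0  0  0  0  0  0  0  0
 5  0  0  1  1  1  1  1  1
 2  0  0  1  1  1  1  1  1
 5  0  0  1  1  1  2  2  2
 5  0  0  1  1  1  2  3  3
 5  0  0  1  1  1  2  3  3
dp[5][7] = 3. One LCS (by backtracking along matches): 5, 5, 5.

3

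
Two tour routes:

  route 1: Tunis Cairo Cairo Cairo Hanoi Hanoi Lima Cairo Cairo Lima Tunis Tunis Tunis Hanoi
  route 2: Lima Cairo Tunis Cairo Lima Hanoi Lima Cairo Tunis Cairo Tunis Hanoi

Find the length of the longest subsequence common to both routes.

Pick Tunis at route 1[1]=route 2[3], Cairo at route 1[2]=route 2[4], Hanoi at route 1[6]=route 2[6], Lima at route 1[7]=route 2[7], Cairo at route 1[8]=route 2[8], Cairo at route 1[9]=route 2[10], Tunis at route 1[13]=route 2[11], Hanoi at route 1[14]=route 2[12]; all 8 stops appear in both, in order. dp[14][12] = 8 confirms this is the maximum.

8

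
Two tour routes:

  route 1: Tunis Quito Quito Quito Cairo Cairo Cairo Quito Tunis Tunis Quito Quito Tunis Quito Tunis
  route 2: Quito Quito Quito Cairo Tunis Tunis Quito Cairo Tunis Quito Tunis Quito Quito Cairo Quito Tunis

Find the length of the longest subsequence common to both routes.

11

Pick Quito at route 1[2]=route 2[1]; then Quito at route 1[3]=route 2[2]; then Quito at route 1[4]=route 2[3]; then Cairo at route 1[5]=route 2[4]; then Cairo at route 1[6]=route 2[8]; then Quito at route 1[8]=route 2[10]; then Tunis at route 1[10]=route 2[11]; then Quito at route 1[11]=route 2[12]; then Quito at route 1[12]=route 2[13]; then Quito at route 1[14]=route 2[15]; then Tunis at route 1[15]=route 2[16]; all 11 stops appear in both, in order. Since dp[15][16] = 11, nothing longer is possible.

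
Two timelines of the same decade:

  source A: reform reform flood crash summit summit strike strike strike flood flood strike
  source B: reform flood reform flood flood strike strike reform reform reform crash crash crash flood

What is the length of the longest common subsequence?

Match reform at source A[1]=source B[1], then reform at source A[2]=source B[3], then flood at source A[3]=source B[5], then strike at source A[7]=source B[6], then strike at source A[8]=source B[7], then flood at source A[11]=source B[14] — 6 events in the same relative order in both. Since dp[12][14] = 6, nothing longer is possible.

6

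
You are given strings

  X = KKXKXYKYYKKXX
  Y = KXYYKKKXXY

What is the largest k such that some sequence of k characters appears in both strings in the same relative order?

8

One common subsequence of length 8: K (X #2, Y #1) → X (X #3, Y #2) → Y (X #6, Y #4) → K (X #7, Y #5) → K (X #10, Y #6) → K (X #11, Y #7) → X (X #12, Y #8) → X (X #13, Y #9). dp[13][10] = 8 confirms this is the maximum.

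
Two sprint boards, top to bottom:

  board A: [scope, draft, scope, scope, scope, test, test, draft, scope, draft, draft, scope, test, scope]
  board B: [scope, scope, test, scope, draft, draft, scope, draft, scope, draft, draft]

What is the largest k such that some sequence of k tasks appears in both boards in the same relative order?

Taking scope at board A[1]=board B[1] → scope at board A[3]=board B[2] → scope at board A[4]=board B[4] → scope at board A[5]=board B[7] → draft at board A[8]=board B[8] → scope at board A[9]=board B[9] → draft at board A[10]=board B[10] → draft at board A[11]=board B[11] gives a common subsequence of length 8, and the DP table's final entry dp[14][11] is also 8, so no common subsequence is longer.

8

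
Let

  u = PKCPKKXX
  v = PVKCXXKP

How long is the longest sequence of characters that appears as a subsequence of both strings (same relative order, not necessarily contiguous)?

Taking P (u #1, v #1), K (u #2, v #3), C (u #3, v #4), X (u #7, v #5), X (u #8, v #6) gives a common subsequence of length 5. Since dp[8][8] = 5, nothing longer is possible.

5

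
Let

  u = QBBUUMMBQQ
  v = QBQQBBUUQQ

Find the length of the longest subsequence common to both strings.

7

Let dp[i][j] be the LCS length of the first i characters of u and the first j characters of v. dp[i][j] = dp[i-1][j-1]+1 when the i-th and j-th characters match, else max(dp[i-1][j], dp[i][j-1]).
    ·  Q  B  Q  Q  B  B  U  U  Q  Q
 ·  0  0  0  0  0  0  0  0  0  0  0
 Q  0  1  1  1  1  1  1  1  1  1  1
 B  0  1  2  2  2  2  2  2  2  2  2
 B  0  1  2  2  2  3  3  3  3  3  3
 U  0  1  2  2  2  3  3  4  4  4  4
 U  0  1  2  2  2  3  3  4  5  5  5
 M  0  1  2  2  2  3  3  4  5  5  5
 M  0  1  2  2  2  3  3  4  5  5  5
 B  0  1  2  2  2  3  4  4  5  5  5
 Q  0  1  2  3  3  3  4  4  5  6  6
 Q  0  1  2  3  4  4  4  4  5  6  7
dp[10][10] = 7. One LCS (by backtracking along matches): QBBUUQQ.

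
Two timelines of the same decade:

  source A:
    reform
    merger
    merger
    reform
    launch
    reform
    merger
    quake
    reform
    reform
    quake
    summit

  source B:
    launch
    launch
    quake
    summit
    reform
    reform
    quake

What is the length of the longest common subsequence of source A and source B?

One common subsequence of length 5: launch (source A #5, source B #2) → quake (source A #8, source B #3) → reform (source A #9, source B #5) → reform (source A #10, source B #6) → quake (source A #11, source B #7). dp[12][7] = 5 confirms this is the maximum.

5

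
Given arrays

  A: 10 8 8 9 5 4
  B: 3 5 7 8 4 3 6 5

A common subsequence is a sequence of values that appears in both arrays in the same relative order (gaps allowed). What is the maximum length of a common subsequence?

One common subsequence of length 2: 8 [2,4], 5 [5,8]. dp[6][8] = 2 confirms this is the maximum.

2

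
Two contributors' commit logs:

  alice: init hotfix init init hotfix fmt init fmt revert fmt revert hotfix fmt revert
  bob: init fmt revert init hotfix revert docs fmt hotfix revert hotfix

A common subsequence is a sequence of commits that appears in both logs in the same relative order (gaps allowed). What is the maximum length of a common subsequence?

7

Taking init [1,1] → init [4,4] → hotfix [5,5] → revert [9,6] → fmt [10,8] → revert [11,10] → hotfix [12,11] gives a common subsequence of length 7. The LCS DP gives dp[14][11] = 7, so this is optimal.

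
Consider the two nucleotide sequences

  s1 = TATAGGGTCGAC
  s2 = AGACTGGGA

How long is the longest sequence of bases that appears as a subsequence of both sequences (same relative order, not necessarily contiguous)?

6

Match A (s1 #2, s2 #3); then T (s1 #3, s2 #5); then G (s1 #6, s2 #6); then G (s1 #7, s2 #7); then G (s1 #10, s2 #8); then A (s1 #11, s2 #9) — 6 bases in the same relative order in both. The LCS DP gives dp[12][9] = 6, so this is optimal.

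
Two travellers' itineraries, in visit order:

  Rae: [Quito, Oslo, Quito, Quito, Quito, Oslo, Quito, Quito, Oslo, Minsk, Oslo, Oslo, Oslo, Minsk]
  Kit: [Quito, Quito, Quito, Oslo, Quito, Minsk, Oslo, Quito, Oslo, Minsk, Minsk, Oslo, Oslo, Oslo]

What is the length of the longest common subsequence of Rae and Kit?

11

One common subsequence of length 11: Quito at Rae[1]=Kit[1] → Quito at Rae[3]=Kit[2] → Quito at Rae[4]=Kit[3] → Quito at Rae[5]=Kit[5] → Oslo at Rae[6]=Kit[7] → Quito at Rae[8]=Kit[8] → Oslo at Rae[9]=Kit[9] → Minsk at Rae[10]=Kit[11] → Oslo at Rae[11]=Kit[12] → Oslo at Rae[12]=Kit[13] → Oslo at Rae[13]=Kit[14], and the DP table's final entry dp[14][14] is also 11, so no common subsequence is longer.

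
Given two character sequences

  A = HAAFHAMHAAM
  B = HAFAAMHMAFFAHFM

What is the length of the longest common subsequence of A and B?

Taking H (A #1, B #1), A (A #2, B #2), A (A #3, B #4), A (A #6, B #5), M (A #7, B #6), H (A #8, B #7), A (A #9, B #9), A (A #10, B #12), M (A #11, B #15) gives a common subsequence of length 9. The LCS DP gives dp[11][15] = 9, so this is optimal.

9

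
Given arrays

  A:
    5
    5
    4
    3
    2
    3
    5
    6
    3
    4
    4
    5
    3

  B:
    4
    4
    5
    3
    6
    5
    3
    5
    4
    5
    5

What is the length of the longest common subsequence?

6

One common subsequence of length 6: 5 at A[1]=B[3]; then 5 at A[2]=B[6]; then 3 at A[6]=B[7]; then 5 at A[7]=B[8]; then 4 at A[10]=B[9]; then 5 at A[12]=B[11]. Since dp[13][11] = 6, nothing longer is possible.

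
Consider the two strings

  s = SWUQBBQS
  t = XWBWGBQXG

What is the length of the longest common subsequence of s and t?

4

Let dp[i][j] be the LCS length of the first i characters of s and the first j characters of t. dp[i][j] = dp[i-1][j-1]+1 when the i-th and j-th characters match, else max(dp[i-1][j], dp[i][j-1]).
    ·  X  W  B  W  G  B  Q  X  G
 ·  0  0  0  0  0  0  0  0  0  0
 S  0  0  0  0  0  0  0  0  0  0
 W  0  0  1  1  1  1  1  1  1  1
 U  0  0  1  1  1  1  1  1  1  1
 Q  0  0  1  1  1  1  1  2  2  2
 B  0  0  1  2  2  2  2  2  2  2
 B  0  0  1  2  2  2  3  3  3  3
 Q  0  0  1  2  2  2  3  4  4  4
 S  0  0  1  2  2  2  3  4  4  4
dp[8][9] = 4. One LCS (by backtracking along matches): WBBQ.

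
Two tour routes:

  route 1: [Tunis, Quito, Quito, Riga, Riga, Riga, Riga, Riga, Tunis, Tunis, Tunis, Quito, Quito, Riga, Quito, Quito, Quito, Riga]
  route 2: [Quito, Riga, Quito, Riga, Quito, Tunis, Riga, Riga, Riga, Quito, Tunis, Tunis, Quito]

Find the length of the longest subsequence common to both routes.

9

Pick Quito (route 1 #2, route 2 #1), then Quito (route 1 #3, route 2 #3), then Riga (route 1 #4, route 2 #4), then Riga (route 1 #5, route 2 #7), then Riga (route 1 #6, route 2 #8), then Riga (route 1 #7, route 2 #9), then Tunis (route 1 #10, route 2 #11), then Tunis (route 1 #11, route 2 #12), then Quito (route 1 #17, route 2 #13); all 9 stops appear in both, in order. dp[18][13] = 9 confirms this is the maximum.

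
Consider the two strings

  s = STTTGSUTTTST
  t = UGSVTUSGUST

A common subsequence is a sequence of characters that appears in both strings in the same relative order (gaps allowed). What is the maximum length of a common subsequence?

6

Pick S (s #1, t #3); then T (s #2, t #5); then G (s #5, t #8); then U (s #7, t #9); then S (s #11, t #10); then T (s #12, t #11); all 6 characters appear in both, in order, and the DP table's final entry dp[12][11] is also 6, so no common subsequence is longer.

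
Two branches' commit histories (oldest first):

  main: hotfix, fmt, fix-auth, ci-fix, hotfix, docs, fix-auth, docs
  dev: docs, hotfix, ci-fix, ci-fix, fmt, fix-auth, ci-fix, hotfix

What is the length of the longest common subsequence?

Match hotfix [1,2], fmt [2,5], fix-auth [3,6], ci-fix [4,7], hotfix [5,8] — 5 commits in the same relative order in both. The LCS DP gives dp[8][8] = 5, so this is optimal.

5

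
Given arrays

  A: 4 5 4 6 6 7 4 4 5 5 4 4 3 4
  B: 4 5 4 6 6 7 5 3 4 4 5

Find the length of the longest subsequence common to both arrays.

Taking 4 [1,1], then 5 [2,2], then 4 [3,3], then 6 [4,4], then 6 [5,5], then 7 [6,6], then 4 [7,9], then 4 [8,10], then 5 [10,11] gives a common subsequence of length 9, and the DP table's final entry dp[14][11] is also 9, so no common subsequence is longer.

9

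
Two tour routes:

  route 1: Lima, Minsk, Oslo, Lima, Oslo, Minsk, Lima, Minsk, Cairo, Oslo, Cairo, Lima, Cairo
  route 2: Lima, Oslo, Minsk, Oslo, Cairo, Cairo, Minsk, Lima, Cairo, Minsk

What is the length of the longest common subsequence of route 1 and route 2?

7

Pick Lima at route 1[1]=route 2[1]; then Minsk at route 1[2]=route 2[3]; then Oslo at route 1[5]=route 2[4]; then Cairo at route 1[9]=route 2[5]; then Cairo at route 1[11]=route 2[6]; then Lima at route 1[12]=route 2[8]; then Cairo at route 1[13]=route 2[9]; all 7 stops appear in both, in order. Since dp[13][10] = 7, nothing longer is possible.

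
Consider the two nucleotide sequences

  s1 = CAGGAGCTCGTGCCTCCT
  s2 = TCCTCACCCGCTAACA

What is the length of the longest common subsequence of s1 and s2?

9

Taking C [1,2], C [7,3], T [8,4], C [9,5], C [13,7], C [14,8], C [16,9], C [17,11], T [18,12] gives a common subsequence of length 9. Since dp[18][16] = 9, nothing longer is possible.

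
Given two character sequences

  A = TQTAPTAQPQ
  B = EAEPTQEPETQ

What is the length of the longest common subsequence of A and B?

6

Match A (A #4, B #2); then P (A #5, B #4); then T (A #6, B #5); then Q (A #8, B #6); then P (A #9, B #8); then Q (A #10, B #11) — 6 characters in the same relative order in both, and the DP table's final entry dp[10][11] is also 6, so no common subsequence is longer.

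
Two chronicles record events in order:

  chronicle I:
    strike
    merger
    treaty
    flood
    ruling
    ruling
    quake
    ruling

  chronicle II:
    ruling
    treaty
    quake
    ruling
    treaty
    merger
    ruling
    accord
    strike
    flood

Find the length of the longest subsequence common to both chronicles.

3

Match treaty at chronicle I[3]=chronicle II[2], ruling at chronicle I[5]=chronicle II[4], ruling at chronicle I[6]=chronicle II[7] — 3 events in the same relative order in both. dp[8][10] = 3 confirms this is the maximum.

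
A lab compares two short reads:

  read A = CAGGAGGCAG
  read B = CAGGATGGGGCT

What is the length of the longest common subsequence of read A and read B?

8

Let dp[i][j] be the LCS length of the first i bases of read A and the first j bases of read B. dp[i][j] = dp[i-1][j-1]+1 when the i-th and j-th bases match, else max(dp[i-1][j], dp[i][j-1]).
    ·  C  A  G  G  A  T  G  G  G  G  C  T
 ·  0  0  0  0  0  0  0  0  0  0  0  0  0
 C  0  1  1  1  1  1  1  1  1  1  1  1  1
 A  0  1  2  2  2  2  2  2  2  2  2  2  2
 G  0  1  2  3  3  3  3  3  3  3  3  3  3
 G  0  1  2  3  4  4  4  4  4  4  4  4  4
 A  0  1  2  3  4  5  5  5  5  5  5  5  5
 G  0  1  2  3  4  5  5  6  6  6  6  6  6
 G  0  1  2  3  4  5  5  6  7  7  7  7  7
 C  0  1  2  3  4  5  5  6  7  7  7  8  8
 A  0  1  2  3  4  5  5  6  7  7  7  8  8
 G  0  1  2  3  4  5  5  6  7  8  8  8  8
dp[10][12] = 8. One LCS (by backtracking along matches): CAGGAGGC.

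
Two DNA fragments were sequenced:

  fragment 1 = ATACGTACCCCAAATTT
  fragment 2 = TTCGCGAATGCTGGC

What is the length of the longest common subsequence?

Pick T [2,2], then C [4,3], then G [5,4], then C [8,5], then A [13,7], then A [14,8], then T [15,9], then T [16,12]; all 8 bases appear in both, in order. dp[17][15] = 8 confirms this is the maximum.

8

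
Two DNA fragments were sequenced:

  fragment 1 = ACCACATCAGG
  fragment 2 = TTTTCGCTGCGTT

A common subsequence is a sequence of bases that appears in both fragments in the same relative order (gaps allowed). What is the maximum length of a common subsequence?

One common subsequence of length 5: C [2,5]; then C [5,7]; then T [7,8]; then C [8,10]; then G [10,11]. dp[11][13] = 5 confirms this is the maximum.

5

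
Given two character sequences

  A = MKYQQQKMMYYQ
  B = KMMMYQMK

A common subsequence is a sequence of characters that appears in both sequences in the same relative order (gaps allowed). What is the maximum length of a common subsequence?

5

Let dp[i][j] be the LCS length of the first i characters of A and the first j characters of B. dp[i][j] = dp[i-1][j-1]+1 when the i-th and j-th characters match, else max(dp[i-1][j], dp[i][j-1]).
    ·  K  M  M  M  Y  Q  M  K
 ·  0  0  0  0  0  0  0  0  0
 M  0  0  1  1  1  1  1  1  1
 K  0  1  1  1  1  1  1  1  2
 Y  0  1  1  1  1  2  2  2  2
 Q  0  1  1  1  1  2  3  3  3
 Q  0  1  1  1  1  2  3  3  3
 Q  0  1  1  1  1  2  3  3  3
 K  0  1  1  1  1  2  3  3  4
 M  0  1  2  2  2  2  3  4  4
 M  0  1  2  3  3  3  3  4  4
 Y  0  1  2  3  3  4  4  4  4
 Y  0  1  2  3  3  4  4  4  4
 Q  0  1  2  3  3  4  5  5  5
dp[12][8] = 5. One LCS (by backtracking along matches): MMMYQ.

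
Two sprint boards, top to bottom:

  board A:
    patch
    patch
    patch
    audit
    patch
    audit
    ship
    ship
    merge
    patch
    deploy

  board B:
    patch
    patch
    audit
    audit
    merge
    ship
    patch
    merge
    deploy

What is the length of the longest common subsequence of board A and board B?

7

Pick patch at board A[2]=board B[1], patch at board A[3]=board B[2], audit at board A[4]=board B[3], audit at board A[6]=board B[4], ship at board A[7]=board B[6], merge at board A[9]=board B[8], deploy at board A[11]=board B[9]; all 7 tasks appear in both, in order. The LCS DP gives dp[11][9] = 7, so this is optimal.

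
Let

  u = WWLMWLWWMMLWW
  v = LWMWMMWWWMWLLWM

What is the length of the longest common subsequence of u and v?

Taking W at u[1]=v[2] → W at u[2]=v[4] → M at u[4]=v[6] → W at u[5]=v[7] → W at u[7]=v[8] → W at u[8]=v[9] → M at u[9]=v[10] → L at u[11]=v[13] → W at u[12]=v[14] gives a common subsequence of length 9. The LCS DP gives dp[13][15] = 9, so this is optimal.

9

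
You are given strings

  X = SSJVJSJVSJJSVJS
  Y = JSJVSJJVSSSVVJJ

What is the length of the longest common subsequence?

Pick S [2,2]; then J [3,3]; then V [4,4]; then J [5,6]; then J [7,7]; then V [8,8]; then S [9,10]; then S [12,11]; then V [13,13]; then J [14,15]; all 10 characters appear in both, in order. Since dp[15][15] = 10, nothing longer is possible.

10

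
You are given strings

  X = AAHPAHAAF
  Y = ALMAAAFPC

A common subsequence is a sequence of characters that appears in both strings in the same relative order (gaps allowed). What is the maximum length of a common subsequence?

Taking A (X #1, Y #1); then A (X #5, Y #4); then A (X #7, Y #5); then A (X #8, Y #6); then F (X #9, Y #7) gives a common subsequence of length 5. The LCS DP gives dp[9][9] = 5, so this is optimal.

5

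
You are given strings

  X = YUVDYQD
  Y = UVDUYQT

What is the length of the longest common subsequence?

5

Match U [2,1]; then V [3,2]; then D [4,3]; then Y [5,5]; then Q [6,6] — 5 characters in the same relative order in both. dp[7][7] = 5 confirms this is the maximum.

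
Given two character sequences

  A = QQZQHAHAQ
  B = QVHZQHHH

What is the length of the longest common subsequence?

5

Match Q at A[1]=B[1], Z at A[3]=B[4], Q at A[4]=B[5], H at A[5]=B[7], H at A[7]=B[8] — 5 characters in the same relative order in both, and the DP table's final entry dp[9][8] is also 5, so no common subsequence is longer.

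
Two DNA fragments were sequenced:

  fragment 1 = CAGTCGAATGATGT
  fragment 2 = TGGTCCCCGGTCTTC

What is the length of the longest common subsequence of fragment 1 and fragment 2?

7

One common subsequence of length 7: G [3,3]; then T [4,4]; then C [5,8]; then G [6,10]; then T [9,11]; then T [12,13]; then T [14,14], and the DP table's final entry dp[14][15] is also 7, so no common subsequence is longer.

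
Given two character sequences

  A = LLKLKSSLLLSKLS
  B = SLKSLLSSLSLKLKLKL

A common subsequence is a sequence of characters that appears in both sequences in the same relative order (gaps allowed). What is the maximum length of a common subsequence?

10

Pick L [1,2]; then L [2,5]; then L [4,6]; then S [6,8]; then S [7,10]; then L [8,11]; then L [9,13]; then L [10,15]; then K [12,16]; then L [13,17]; all 10 characters appear in both, in order. Since dp[14][17] = 10, nothing longer is possible.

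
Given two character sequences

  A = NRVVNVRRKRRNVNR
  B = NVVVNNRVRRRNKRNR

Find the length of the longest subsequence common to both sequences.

11

One common subsequence of length 11: N [1,1], V [3,3], V [4,4], N [5,6], V [6,8], R [7,10], R [8,11], K [9,13], R [11,14], N [14,15], R [15,16]. Since dp[15][16] = 11, nothing longer is possible.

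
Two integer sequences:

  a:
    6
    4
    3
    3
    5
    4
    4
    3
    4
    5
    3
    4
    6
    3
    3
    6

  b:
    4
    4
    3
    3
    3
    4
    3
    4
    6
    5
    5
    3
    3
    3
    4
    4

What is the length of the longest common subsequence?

10

Pick 4 [2,2], then 3 [3,4], then 3 [4,5], then 4 [7,6], then 3 [8,7], then 4 [9,8], then 5 [10,11], then 3 [11,12], then 3 [14,13], then 3 [15,14]; all 10 values appear in both, in order. Since dp[16][16] = 10, nothing longer is possible.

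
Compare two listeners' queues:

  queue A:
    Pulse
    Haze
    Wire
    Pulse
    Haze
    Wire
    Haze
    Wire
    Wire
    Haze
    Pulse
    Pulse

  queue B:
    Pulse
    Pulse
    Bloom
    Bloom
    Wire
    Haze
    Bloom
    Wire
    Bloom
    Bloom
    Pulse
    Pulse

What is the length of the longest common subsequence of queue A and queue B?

Match Pulse at queue A[1]=queue B[1], Pulse at queue A[4]=queue B[2], Wire at queue A[6]=queue B[5], Haze at queue A[7]=queue B[6], Wire at queue A[8]=queue B[8], Pulse at queue A[11]=queue B[11], Pulse at queue A[12]=queue B[12] — 7 songs in the same relative order in both. dp[12][12] = 7 confirms this is the maximum.

7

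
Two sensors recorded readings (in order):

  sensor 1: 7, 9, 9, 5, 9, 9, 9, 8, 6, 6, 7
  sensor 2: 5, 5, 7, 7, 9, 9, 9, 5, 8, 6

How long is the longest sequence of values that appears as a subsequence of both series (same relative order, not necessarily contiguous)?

Let dp[i][j] be the LCS length of the first i values of sensor 1 and the first j values of sensor 2. dp[i][j] = dp[i-1][j-1]+1 when the i-th and j-th values match, else max(dp[i-1][j], dp[i][j-1]).
    ·  5  5  7  7  9  9  9  5  8  6
 ·  0  0  0  0  0  0  0  0  0  0  0
 7  0  0  0  1  1  1  1  1  1  1  1
 9  0  0  0  1  1  2  2  2  2  2  2
 9  0  0  0  1  1  2  3  3  3  3  3
 5  0  1  1  1  1  2  3  3  4  4  4
 9  0  1  1  1  1  2  3  4  4  4  4
 9  0  1  1  1  1  2  3  4  4  4  4
 9  0  1  1  1  1  2  3  4  4  4  4
 8  0  1  1  1  1  2  3  4  4  5  5
 6  0  1  1  1  1  2  3  4  4  5  6
 6  0  1  1  1  1  2  3  4  4  5  6
 7  0  1  1  2  2  2  3  4  4  5  6
dp[11][10] = 6. One LCS (by backtracking along matches): 7, 9, 9, 5, 8, 6.

6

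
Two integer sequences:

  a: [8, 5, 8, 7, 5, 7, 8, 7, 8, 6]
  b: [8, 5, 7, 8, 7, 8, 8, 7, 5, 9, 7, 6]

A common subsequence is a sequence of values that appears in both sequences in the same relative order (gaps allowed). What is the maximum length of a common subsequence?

Let dp[i][j] be the LCS length of the first i values of a and the first j values of b. dp[i][j] = dp[i-1][j-1]+1 when the i-th and j-th values match, else max(dp[i-1][j], dp[i][j-1]).
    ·  8  5  7  8  7  8  8  7  5  9  7  6
 ·  0  0  0  0  0  0  0  0  0  0  0  0  0
 8  0  1  1  1  1  1  1  1  1  1  1  1  1
 5  0  1  2  2  2  2  2  2  2  2  2  2  2
 8  0  1  2  2  3  3  3  3  3  3  3  3  3
 7  0  1  2  3  3  4  4  4  4  4  4  4  4
 5  0  1  2  3  3  4  4  4  4  5  5  5  5
 7  0  1  2  3  3  4  4  4  5  5  5  6  6
 8  0  1  2  3  4  4  5  5  5  5  5  6  6
 7  0  1  2  3  4  5  5  5  6  6  6  6  6
 8  0  1  2  3  4  5  6  6  6  6  6  6  6
 6  0  1  2  3  4  5  6  6  6  6  6  6  7
dp[10][12] = 7. One LCS (by backtracking along matches): 8, 5, 8, 7, 5, 7, 6.

7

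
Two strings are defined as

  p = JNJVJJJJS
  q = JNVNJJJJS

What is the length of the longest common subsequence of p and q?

Let dp[i][j] be the LCS length of the first i characters of p and the first j characters of q. dp[i][j] = dp[i-1][j-1]+1 when the i-th and j-th characters match, else max(dp[i-1][j], dp[i][j-1]).
    ·  J  N  V  N  J  J  J  J  S
 ·  0  0  0  0  0  0  0  0  0  0
 J  0  1  1  1  1  1  1  1  1  1
 N  0  1  2  2  2  2  2  2  2  2
 J  0  1  2  2  2  3  3  3  3  3
 V  0  1  2  3  3  3  3  3  3  3
 J  0  1  2  3  3  4  4  4  4  4
 J  0  1  2  3  3  4  5  5  5  5
 J  0  1  2  3  3  4  5  6  6  6
 J  0  1  2  3  3  4  5  6  7  7
 S  0  1  2  3  3  4  5  6  7  8
dp[9][9] = 8. One LCS (by backtracking along matches): JNVJJJJS.

8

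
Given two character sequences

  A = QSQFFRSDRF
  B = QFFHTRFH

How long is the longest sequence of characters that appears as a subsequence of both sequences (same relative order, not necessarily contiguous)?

Let dp[i][j] be the LCS length of the first i characters of A and the first j characters of B. dp[i][j] = dp[i-1][j-1]+1 when the i-th and j-th characters match, else max(dp[i-1][j], dp[i][j-1]).
    ·  Q  F  F  H  T  R  F  H
 ·  0  0  0  0  0  0  0  0  0
 Q  0  1  1  1  1  1  1  1  1
 S  0  1  1  1  1  1  1  1  1
 Q  0  1  1  1  1  1  1  1  1
 F  0  1  2  2  2  2  2  2  2
 F  0  1  2  3  3  3  3  3  3
 R  0  1  2  3  3  3  4  4  4
 S  0  1  2  3  3  3  4  4  4
 D  0  1  2  3  3  3  4  4  4
 R  0  1  2  3  3  3  4  4  4
 F  0  1  2  3  3  3  4  5  5
dp[10][8] = 5. One LCS (by backtracking along matches): QFFRF.

5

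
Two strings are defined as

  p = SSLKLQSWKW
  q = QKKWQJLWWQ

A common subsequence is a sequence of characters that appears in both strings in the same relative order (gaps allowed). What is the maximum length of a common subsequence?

4

Let dp[i][j] be the LCS length of the first i characters of p and the first j characters of q. dp[i][j] = dp[i-1][j-1]+1 when the i-th and j-th characters match, else max(dp[i-1][j], dp[i][j-1]).
    ·  Q  K  K  W  Q  J  L  W  W  Q
 ·  0  0  0  0  0  0  0  0  0  0  0
 S  0  0  0  0  0  0  0  0  0  0  0
 S  0  0  0  0  0  0  0  0  0  0  0
 L  0  0  0  0  0  0  0  1  1  1  1
 K  0  0  1  1  1  1  1  1  1  1  1
 L  0  0  1  1  1  1  1  2  2  2  2
 Q  0  1  1  1  1  2  2  2  2  2  3
 S  0  1  1  1  1  2  2  2  2  2  3
 W  0  1  1  1  2  2  2  2  3  3  3
 K  0  1  2  2  2  2  2  2  3  3  3
 W  0  1  2  2  3  3  3  3  3  4  4
dp[10][10] = 4. One LCS (by backtracking along matches): KLWW.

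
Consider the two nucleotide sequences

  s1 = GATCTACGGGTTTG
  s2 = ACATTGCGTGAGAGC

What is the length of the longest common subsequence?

Taking A at s1[2]=s2[3], then T at s1[3]=s2[4], then T at s1[5]=s2[5], then C at s1[7]=s2[7], then G at s1[8]=s2[8], then G at s1[9]=s2[10], then G at s1[10]=s2[12], then G at s1[14]=s2[14] gives a common subsequence of length 8. The LCS DP gives dp[14][15] = 8, so this is optimal.

8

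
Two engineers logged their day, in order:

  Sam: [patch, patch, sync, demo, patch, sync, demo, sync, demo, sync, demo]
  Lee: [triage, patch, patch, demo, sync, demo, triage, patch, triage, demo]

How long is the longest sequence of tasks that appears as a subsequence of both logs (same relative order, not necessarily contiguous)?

6

Match patch [1,2], then patch [2,3], then sync [3,5], then demo [4,6], then patch [5,8], then demo [11,10] — 6 tasks in the same relative order in both, and the DP table's final entry dp[11][10] is also 6, so no common subsequence is longer.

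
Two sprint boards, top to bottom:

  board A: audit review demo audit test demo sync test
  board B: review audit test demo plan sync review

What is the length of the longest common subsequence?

5

Pick review (board A #2, board B #1) → audit (board A #4, board B #2) → test (board A #5, board B #3) → demo (board A #6, board B #4) → sync (board A #7, board B #6); all 5 tasks appear in both, in order, and the DP table's final entry dp[8][7] is also 5, so no common subsequence is longer.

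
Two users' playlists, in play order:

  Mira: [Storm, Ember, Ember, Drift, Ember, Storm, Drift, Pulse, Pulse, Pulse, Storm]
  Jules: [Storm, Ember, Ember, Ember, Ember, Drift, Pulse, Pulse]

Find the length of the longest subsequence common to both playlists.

7

Pick Storm at Mira[1]=Jules[1], then Ember at Mira[2]=Jules[3], then Ember at Mira[3]=Jules[4], then Ember at Mira[5]=Jules[5], then Drift at Mira[7]=Jules[6], then Pulse at Mira[9]=Jules[7], then Pulse at Mira[10]=Jules[8]; all 7 songs appear in both, in order. Since dp[11][8] = 7, nothing longer is possible.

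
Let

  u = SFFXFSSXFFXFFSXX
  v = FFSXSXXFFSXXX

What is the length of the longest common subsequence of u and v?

Taking F (u #2, v #1); then F (u #3, v #2); then X (u #4, v #4); then S (u #7, v #5); then X (u #8, v #6); then X (u #11, v #7); then F (u #12, v #8); then F (u #13, v #9); then S (u #14, v #10); then X (u #15, v #12); then X (u #16, v #13) gives a common subsequence of length 11. The LCS DP gives dp[16][13] = 11, so this is optimal.

11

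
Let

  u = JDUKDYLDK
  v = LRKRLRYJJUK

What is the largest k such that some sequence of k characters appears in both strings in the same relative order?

Taking J (u #1, v #9); then U (u #3, v #10); then K (u #9, v #11) gives a common subsequence of length 3. dp[9][11] = 3 confirms this is the maximum.

3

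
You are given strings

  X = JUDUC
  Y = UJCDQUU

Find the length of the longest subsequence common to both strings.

One common subsequence of length 3: J at X[1]=Y[2]; then U at X[2]=Y[6]; then U at X[4]=Y[7]. Since dp[5][7] = 3, nothing longer is possible.

3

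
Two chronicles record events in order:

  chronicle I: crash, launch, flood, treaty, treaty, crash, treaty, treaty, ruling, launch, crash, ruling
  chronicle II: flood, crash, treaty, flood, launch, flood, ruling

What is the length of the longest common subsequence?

5

Match flood [3,1]; then crash [6,2]; then treaty [7,3]; then launch [10,5]; then ruling [12,7] — 5 events in the same relative order in both. The LCS DP gives dp[12][7] = 5, so this is optimal.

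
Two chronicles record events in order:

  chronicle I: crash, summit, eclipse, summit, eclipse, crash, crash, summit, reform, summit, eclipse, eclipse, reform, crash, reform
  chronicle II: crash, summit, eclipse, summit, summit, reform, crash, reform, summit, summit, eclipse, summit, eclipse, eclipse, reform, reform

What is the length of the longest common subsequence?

11

One common subsequence of length 11: crash (chronicle I #1, chronicle II #1); then summit (chronicle I #2, chronicle II #2); then eclipse (chronicle I #3, chronicle II #3); then summit (chronicle I #4, chronicle II #5); then crash (chronicle I #6, chronicle II #7); then summit (chronicle I #8, chronicle II #10); then summit (chronicle I #10, chronicle II #12); then eclipse (chronicle I #11, chronicle II #13); then eclipse (chronicle I #12, chronicle II #14); then reform (chronicle I #13, chronicle II #15); then reform (chronicle I #15, chronicle II #16). dp[15][16] = 11 confirms this is the maximum.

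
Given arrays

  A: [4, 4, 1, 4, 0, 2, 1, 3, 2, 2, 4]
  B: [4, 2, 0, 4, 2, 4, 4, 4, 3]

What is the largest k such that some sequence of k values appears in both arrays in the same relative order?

Match 4 [1,6], 4 [2,7], 4 [4,8], 3 [8,9] — 4 values in the same relative order in both. The LCS DP gives dp[11][9] = 4, so this is optimal.

4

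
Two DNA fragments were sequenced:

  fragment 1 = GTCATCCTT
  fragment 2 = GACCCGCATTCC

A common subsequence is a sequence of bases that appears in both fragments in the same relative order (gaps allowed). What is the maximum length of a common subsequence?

Let dp[i][j] be the LCS length of the first i bases of fragment 1 and the first j bases of fragment 2. dp[i][j] = dp[i-1][j-1]+1 when the i-th and j-th bases match, else max(dp[i-1][j], dp[i][j-1]).
    ·  G  A  C  C  C  G  C  A  T  T  C  C
 ·  0  0  0  0  0  0  0  0  0  0  0  0  0
 G  0  1  1  1  1  1  1  1  1  1  1  1  1
 T  0  1  1  1  1  1  1  1  1  2  2  2  2
 C  0  1  1  2  2  2  2  2  2  2  2  3  3
 A  0  1  2  2  2  2  2  2  3  3  3  3  3
 T  0  1  2  2  2  2  2  2  3  4  4  4  4
 C  0  1  2  3  3  3  3  3  3  4  4  5  5
 C  0  1  2  3  4  4  4  4  4  4  4  5  6
 T  0  1  2  3  4  4  4  4  4  5  5  5  6
 T  0  1  2  3  4  4  4  4  4  5  6  6  6
dp[9][12] = 6. One LCS (by backtracking along matches): GCATCC.

6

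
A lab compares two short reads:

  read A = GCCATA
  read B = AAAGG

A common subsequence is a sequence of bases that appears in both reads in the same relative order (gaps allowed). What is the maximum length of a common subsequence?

2

Pick A [4,2] → A [6,3]; all 2 bases appear in both, in order, and the DP table's final entry dp[6][5] is also 2, so no common subsequence is longer.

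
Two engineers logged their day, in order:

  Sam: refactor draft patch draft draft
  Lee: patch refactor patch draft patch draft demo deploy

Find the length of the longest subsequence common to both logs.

Pick refactor at Sam[1]=Lee[2] → draft at Sam[2]=Lee[4] → patch at Sam[3]=Lee[5] → draft at Sam[4]=Lee[6]; all 4 tasks appear in both, in order, and the DP table's final entry dp[5][8] is also 4, so no common subsequence is longer.

4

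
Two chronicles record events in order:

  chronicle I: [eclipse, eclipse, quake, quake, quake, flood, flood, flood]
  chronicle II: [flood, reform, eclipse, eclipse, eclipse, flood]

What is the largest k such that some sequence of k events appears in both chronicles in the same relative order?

3

Pick eclipse at chronicle I[1]=chronicle II[4], eclipse at chronicle I[2]=chronicle II[5], flood at chronicle I[8]=chronicle II[6]; all 3 events appear in both, in order. dp[8][6] = 3 confirms this is the maximum.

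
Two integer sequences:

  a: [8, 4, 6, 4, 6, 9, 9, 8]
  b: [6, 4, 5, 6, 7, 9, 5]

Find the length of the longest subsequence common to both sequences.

Pick 6 at a[3]=b[1], then 4 at a[4]=b[2], then 6 at a[5]=b[4], then 9 at a[6]=b[6]; all 4 values appear in both, in order. The LCS DP gives dp[8][7] = 4, so this is optimal.

4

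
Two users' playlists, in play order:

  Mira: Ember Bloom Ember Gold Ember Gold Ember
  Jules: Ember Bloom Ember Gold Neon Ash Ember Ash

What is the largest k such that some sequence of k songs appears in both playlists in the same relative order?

Pick Ember [1,1] → Bloom [2,2] → Ember [3,3] → Gold [4,4] → Ember [5,7]; all 5 songs appear in both, in order. The LCS DP gives dp[7][8] = 5, so this is optimal.

5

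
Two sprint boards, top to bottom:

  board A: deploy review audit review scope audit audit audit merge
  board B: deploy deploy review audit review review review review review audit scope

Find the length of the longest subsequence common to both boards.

5

Taking deploy (board A #1, board B #2) → review (board A #2, board B #3) → audit (board A #3, board B #4) → review (board A #4, board B #9) → scope (board A #5, board B #11) gives a common subsequence of length 5, and the DP table's final entry dp[9][11] is also 5, so no common subsequence is longer.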